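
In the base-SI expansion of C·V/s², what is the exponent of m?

2

C = A·s = s·A (charge = current × time).
V = W/A (potential = power per current),
    = kg·m²·s⁻³·A⁻¹.
Combining: C·V·s⁻² = (s·A) · (kg·m²·s⁻³·A⁻¹) · s⁻² = kg·m²·s⁻⁴.
The exponent of m is 2.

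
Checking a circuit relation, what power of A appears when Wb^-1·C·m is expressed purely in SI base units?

Wb = V·s (flux: a volt is a weber per second),
    = kg·m²·s⁻²·A⁻¹.
So Wb⁻¹ = kg⁻¹·m⁻²·s²·A.
C = A·s = s·A (charge = current × time).
Combining: Wb⁻¹·C·m = (kg⁻¹·m⁻²·s²·A) · (s·A) · m = kg⁻¹·m⁻¹·s³·A².
The exponent of A is 2.

2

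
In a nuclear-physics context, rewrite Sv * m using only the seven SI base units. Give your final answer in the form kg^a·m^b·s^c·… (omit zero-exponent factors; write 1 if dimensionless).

m³·s⁻²

Sv = m²·s⁻².
Combining: Sv·m = (m²·s⁻²) · m = m³·s⁻².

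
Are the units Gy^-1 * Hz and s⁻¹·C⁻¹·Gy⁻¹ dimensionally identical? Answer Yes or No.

No

Left side:
  Gy = J/kg (absorbed dose = energy per mass),
      = m²·s⁻².
  So Gy⁻¹ = m⁻²·s².
  Hz = 1/s = s⁻¹ (frequency is cycles per second).
  Combining: Gy⁻¹·Hz = (m⁻²·s²) · s⁻¹ = m⁻²·s.
Right side:
  C = A·s = s·A (charge = current × time).
  So C⁻¹ = s⁻¹·A⁻¹.
  Gy = J/kg (absorbed dose = energy per mass),
      = m²·s⁻².
  So Gy⁻¹ = m⁻²·s².
  Combining: s⁻¹·C⁻¹·Gy⁻¹ = s⁻¹ · (s⁻¹·A⁻¹) · (m⁻²·s²) = m⁻²·A⁻¹.
Left is m⁻²·s; right is m⁻²·A⁻¹ — different.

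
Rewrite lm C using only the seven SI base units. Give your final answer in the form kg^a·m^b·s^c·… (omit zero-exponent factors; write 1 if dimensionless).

lm = cd·sr = cd (luminous flux; sr is dimensionless).
C = A·s = s·A (charge = current × time).
Combining: lm·C = cd · (s·A) = s·A·cd.

s·A·cd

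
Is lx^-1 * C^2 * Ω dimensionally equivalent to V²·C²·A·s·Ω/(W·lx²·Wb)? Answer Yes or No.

Left side:
  lx = lm/m² (illuminance = luminous flux per area),
      = m⁻²·cd.
  So lx⁻¹ = m²·cd⁻¹.
  C = A·s = s·A (charge = current × time).
  So C² = s²·A².
  Ω = V/A (resistance = voltage per current),
      = kg·m²·s⁻³·A⁻².
  Combining: lx⁻¹·C²·Ω = (m²·cd⁻¹) · (s²·A²) · (kg·m²·s⁻³·A⁻²) = kg·m⁴·s⁻¹·cd⁻¹.
Right side:
  V = W/A (potential = power per current),
      = kg·m²·s⁻³·A⁻¹.
  So V² = kg²·m⁴·s⁻⁶·A⁻².
  C = A·s = s·A (charge = current × time).
  So C² = s²·A².
  W = J/s (power = energy per time),
      = kg·m²·s⁻³.
  So W⁻¹ = kg⁻¹·m⁻²·s³.
  lx = lm/m² (illuminance = luminous flux per area),
      = m⁻²·cd.
  So lx⁻² = m⁴·cd⁻².
  Ω = V/A (resistance = voltage per current),
      = kg·m²·s⁻³·A⁻².
  Wb = V·s (flux: a volt is a weber per second),
      = kg·m²·s⁻²·A⁻¹.
  So Wb⁻¹ = kg⁻¹·m⁻²·s²·A.
  Combining: V²·C²·W⁻¹·lx⁻²·A·s·Ω·Wb⁻¹ = (kg²·m⁴·s⁻⁶·A⁻²) · (s²·A²) · (kg⁻¹·m⁻²·s³) · (m⁴·cd⁻²) · A · s · (kg·m²·s⁻³·A⁻²) · (kg⁻¹·m⁻²·s²·A) = kg·m⁶·s⁻¹·cd⁻².
Left is kg·m⁴·s⁻¹·cd⁻¹; right is kg·m⁶·s⁻¹·cd⁻² — different.

No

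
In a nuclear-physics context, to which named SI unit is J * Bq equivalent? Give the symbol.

W

J = kg·m²·s⁻².
Bq = s⁻¹.
Combining: J·Bq = (kg·m²·s⁻²) · s⁻¹ = kg·m²·s⁻³.
kg·m²·s⁻³ is the base-SI form of the watt.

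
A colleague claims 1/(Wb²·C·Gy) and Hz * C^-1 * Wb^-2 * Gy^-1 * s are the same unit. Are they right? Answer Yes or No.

Left side:
  Wb = V·s (flux: a volt is a weber per second),
      = kg·m²·s⁻²·A⁻¹.
  So Wb⁻² = kg⁻²·m⁻⁴·s⁴·A².
  C = A·s = s·A (charge = current × time).
  So C⁻¹ = s⁻¹·A⁻¹.
  Gy = J/kg (absorbed dose = energy per mass),
      = m²·s⁻².
  So Gy⁻¹ = m⁻²·s².
  Combining: Wb⁻²·C⁻¹·Gy⁻¹ = (kg⁻²·m⁻⁴·s⁴·A²) · (s⁻¹·A⁻¹) · (m⁻²·s²) = kg⁻²·m⁻⁶·s⁵·A.
Right side:
  Hz = s⁻¹.
  C = s·A.
  So C⁻¹ = s⁻¹·A⁻¹.
  Wb = kg·m²·s⁻²·A⁻¹.
  So Wb⁻² = kg⁻²·m⁻⁴·s⁴·A².
  Gy = m²·s⁻².
  So Gy⁻¹ = m⁻²·s².
  Combining: Hz·C⁻¹·Wb⁻²·Gy⁻¹·s = s⁻¹ · (s⁻¹·A⁻¹) · (kg⁻²·m⁻⁴·s⁴·A²) · (m⁻²·s²) · s = kg⁻²·m⁻⁶·s⁵·A.
Both reduce to kg⁻²·m⁻⁶·s⁵·A.

Yes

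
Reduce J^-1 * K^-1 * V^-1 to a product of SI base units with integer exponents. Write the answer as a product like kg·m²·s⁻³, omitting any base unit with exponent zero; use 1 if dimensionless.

kg⁻²·m⁻⁴·s⁵·A·K⁻¹

J = N·m (work = force × distance),
    = kg·m²·s⁻².
So J⁻¹ = kg⁻¹·m⁻²·s².
V = W/A (potential = power per current),
    = kg·m²·s⁻³·A⁻¹.
So V⁻¹ = kg⁻¹·m⁻²·s³·A.
Combining: J⁻¹·K⁻¹·V⁻¹ = (kg⁻¹·m⁻²·s²) · K⁻¹ · (kg⁻¹·m⁻²·s³·A) = kg⁻²·m⁻⁴·s⁵·A·K⁻¹.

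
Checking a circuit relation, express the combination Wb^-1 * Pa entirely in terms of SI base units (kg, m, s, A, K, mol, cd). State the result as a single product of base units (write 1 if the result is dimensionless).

Wb = V·s (flux: a volt is a weber per second),
    = kg·m²·s⁻²·A⁻¹.
So Wb⁻¹ = kg⁻¹·m⁻²·s²·A.
Pa = N/m² (pressure = force per area),
    = kg·m⁻¹·s⁻².
Combining: Wb⁻¹·Pa = (kg⁻¹·m⁻²·s²·A) · (kg·m⁻¹·s⁻²) = m⁻³·A.

m⁻³·A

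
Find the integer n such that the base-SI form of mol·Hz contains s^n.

-1

Hz = 1/s = s⁻¹ (frequency is cycles per second).
Combining: mol·Hz = mol · s⁻¹ = s⁻¹·mol.
The exponent of s is -1.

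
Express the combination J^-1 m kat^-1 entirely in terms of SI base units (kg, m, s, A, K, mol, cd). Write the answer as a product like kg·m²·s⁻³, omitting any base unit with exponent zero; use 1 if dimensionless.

J = kg·m²·s⁻².
So J⁻¹ = kg⁻¹·m⁻²·s².
kat = s⁻¹·mol.
So kat⁻¹ = s·mol⁻¹.
Combining: J⁻¹·m·kat⁻¹ = (kg⁻¹·m⁻²·s²) · m · (s·mol⁻¹) = kg⁻¹·m⁻¹·s³·mol⁻¹.

kg⁻¹·m⁻¹·s³·mol⁻¹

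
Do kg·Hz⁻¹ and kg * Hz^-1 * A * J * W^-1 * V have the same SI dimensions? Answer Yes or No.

No

Left side:
  Hz = 1/s = s⁻¹ (frequency is cycles per second).
  So Hz⁻¹ = s.
  Combining: kg·Hz⁻¹ = kg · s = kg·s.
Right side:
  Hz = 1/s = s⁻¹ (frequency is cycles per second).
  So Hz⁻¹ = s.
  J = N·m (work = force × distance),
      = kg·m²·s⁻².
  W = J/s (power = energy per time),
      = kg·m²·s⁻³.
  So W⁻¹ = kg⁻¹·m⁻²·s³.
  V = W/A (potential = power per current),
      = kg·m²·s⁻³·A⁻¹.
  Combining: kg·Hz⁻¹·A·J·W⁻¹·V = kg · s · A · (kg·m²·s⁻²) · (kg⁻¹·m⁻²·s³) · (kg·m²·s⁻³·A⁻¹) = kg²·m²·s⁻¹.
Left is kg·s; right is kg²·m²·s⁻¹ — different.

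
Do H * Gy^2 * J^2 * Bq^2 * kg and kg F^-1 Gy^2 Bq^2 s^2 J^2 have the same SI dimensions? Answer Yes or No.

Yes

Left side:
  H = Wb/A (inductance = flux per current),
      = kg·m²·s⁻²·A⁻².
  Gy = J/kg (absorbed dose = energy per mass),
      = m²·s⁻².
  So Gy² = m⁴·s⁻⁴.
  J = N·m (work = force × distance),
      = kg·m²·s⁻².
  So J² = kg²·m⁴·s⁻⁴.
  Bq = 1/s = s⁻¹ (activity is decays per second).
  So Bq² = s⁻².
  Combining: H·Gy²·J²·Bq²·kg = (kg·m²·s⁻²·A⁻²) · (m⁴·s⁻⁴) · (kg²·m⁴·s⁻⁴) · s⁻² · kg = kg⁴·m¹⁰·s⁻¹²·A⁻².
Right side:
  F = kg⁻¹·m⁻²·s⁴·A².
  So F⁻¹ = kg·m²·s⁻⁴·A⁻².
  Gy = m²·s⁻².
  So Gy² = m⁴·s⁻⁴.
  Bq = s⁻¹.
  So Bq² = s⁻².
  J = kg·m²·s⁻².
  So J² = kg²·m⁴·s⁻⁴.
  Combining: kg·F⁻¹·Gy²·Bq²·s²·J² = kg · (kg·m²·s⁻⁴·A⁻²) · (m⁴·s⁻⁴) · s⁻² · s² · (kg²·m⁴·s⁻⁴) = kg⁴·m¹⁰·s⁻¹²·A⁻².
Both reduce to kg⁴·m¹⁰·s⁻¹²·A⁻².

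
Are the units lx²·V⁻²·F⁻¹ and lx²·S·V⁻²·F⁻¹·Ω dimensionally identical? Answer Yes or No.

Yes

Left side:
  lx = lm/m² (illuminance = luminous flux per area),
      = m⁻²·cd.
  So lx² = m⁻⁴·cd².
  V = W/A (potential = power per current),
      = kg·m²·s⁻³·A⁻¹.
  So V⁻² = kg⁻²·m⁻⁴·s⁶·A².
  F = C/V (capacitance = charge per voltage),
      = A·s/(kg·m²·s⁻³·A⁻¹) (substituting C and V),
      = kg⁻¹·m⁻²·s⁴·A².
  So F⁻¹ = kg·m²·s⁻⁴·A⁻².
  Combining: lx²·V⁻²·F⁻¹ = (m⁻⁴·cd²) · (kg⁻²·m⁻⁴·s⁶·A²) · (kg·m²·s⁻⁴·A⁻²) = kg⁻¹·m⁻⁶·s²·cd².
Right side:
  lx = m⁻²·cd.
  So lx² = m⁻⁴·cd².
  S = kg⁻¹·m⁻²·s³·A².
  V = kg·m²·s⁻³·A⁻¹.
  So V⁻² = kg⁻²·m⁻⁴·s⁶·A².
  F = kg⁻¹·m⁻²·s⁴·A².
  So F⁻¹ = kg·m²·s⁻⁴·A⁻².
  Ω = kg·m²·s⁻³·A⁻².
  Combining: lx²·S·V⁻²·F⁻¹·Ω = (m⁻⁴·cd²) · (kg⁻¹·m⁻²·s³·A²) · (kg⁻²·m⁻⁴·s⁶·A²) · (kg·m²·s⁻⁴·A⁻²) · (kg·m²·s⁻³·A⁻²) = kg⁻¹·m⁻⁶·s²·cd².
Both reduce to kg⁻¹·m⁻⁶·s²·cd².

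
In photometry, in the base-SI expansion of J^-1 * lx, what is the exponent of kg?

-1

J = kg·m²·s⁻².
So J⁻¹ = kg⁻¹·m⁻²·s².
lx = m⁻²·cd.
Combining: J⁻¹·lx = (kg⁻¹·m⁻²·s²) · (m⁻²·cd) = kg⁻¹·m⁻⁴·s²·cd.
The exponent of kg is -1.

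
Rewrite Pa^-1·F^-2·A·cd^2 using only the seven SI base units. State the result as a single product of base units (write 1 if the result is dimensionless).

Pa = N/m² (pressure = force per area),
    = kg·m⁻¹·s⁻².
So Pa⁻¹ = kg⁻¹·m·s².
F = C/V (capacitance = charge per voltage),
    = A·s/(kg·m²·s⁻³·A⁻¹) (substituting C and V),
    = kg⁻¹·m⁻²·s⁴·A².
So F⁻² = kg²·m⁴·s⁻⁸·A⁻⁴.
Combining: Pa⁻¹·F⁻²·A·cd² = (kg⁻¹·m·s²) · (kg²·m⁴·s⁻⁸·A⁻⁴) · A · cd² = kg·m⁵·s⁻⁶·A⁻³·cd².

kg·m⁵·s⁻⁶·A⁻³·cd²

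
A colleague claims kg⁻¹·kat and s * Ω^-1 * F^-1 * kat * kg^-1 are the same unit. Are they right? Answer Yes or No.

Yes

Left side:
  kat = mol/s = s⁻¹·mol (catalytic activity).
  Combining: kg⁻¹·kat = kg⁻¹ · (s⁻¹·mol) = kg⁻¹·s⁻¹·mol.
Right side:
  Ω = kg·m²·s⁻³·A⁻².
  So Ω⁻¹ = kg⁻¹·m⁻²·s³·A².
  F = kg⁻¹·m⁻²·s⁴·A².
  So F⁻¹ = kg·m²·s⁻⁴·A⁻².
  kat = s⁻¹·mol.
  Combining: s·Ω⁻¹·F⁻¹·kat·kg⁻¹ = s · (kg⁻¹·m⁻²·s³·A²) · (kg·m²·s⁻⁴·A⁻²) · (s⁻¹·mol) · kg⁻¹ = kg⁻¹·s⁻¹·mol.
Both reduce to kg⁻¹·s⁻¹·mol.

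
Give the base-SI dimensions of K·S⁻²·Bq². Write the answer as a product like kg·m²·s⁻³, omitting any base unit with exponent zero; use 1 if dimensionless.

kg²·m⁴·s⁻⁸·A⁻⁴·K

S = kg⁻¹·m⁻²·s³·A².
So S⁻² = kg²·m⁴·s⁻⁶·A⁻⁴.
Bq = s⁻¹.
So Bq² = s⁻².
Combining: K·S⁻²·Bq² = K · (kg²·m⁴·s⁻⁶·A⁻⁴) · s⁻² = kg²·m⁴·s⁻⁸·A⁻⁴·K.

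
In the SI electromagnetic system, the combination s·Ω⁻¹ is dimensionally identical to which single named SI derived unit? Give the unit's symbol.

Ω = V/A (resistance = voltage per current),
    = kg·m²·s⁻³·A⁻².
So Ω⁻¹ = kg⁻¹·m⁻²·s³·A².
Combining: s·Ω⁻¹ = s · (kg⁻¹·m⁻²·s³·A²) = kg⁻¹·m⁻²·s⁴·A².
kg⁻¹·m⁻²·s⁴·A² is the base-SI form of the farad.

F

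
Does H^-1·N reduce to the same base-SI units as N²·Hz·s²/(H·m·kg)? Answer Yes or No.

No

Left side:
  H = Wb/A (inductance = flux per current),
      = kg·m²·s⁻²·A⁻².
  So H⁻¹ = kg⁻¹·m⁻²·s²·A².
  N = kg·m/s² = kg·m·s⁻² (force = mass × acceleration).
  Combining: H⁻¹·N = (kg⁻¹·m⁻²·s²·A²) · (kg·m·s⁻²) = m⁻¹·A².
Right side:
  H = kg·m²·s⁻²·A⁻².
  So H⁻¹ = kg⁻¹·m⁻²·s²·A².
  N = kg·m·s⁻².
  So N² = kg²·m²·s⁻⁴.
  Hz = s⁻¹.
  Combining: H⁻¹·N²·m⁻¹·kg⁻¹·Hz·s² = (kg⁻¹·m⁻²·s²·A²) · (kg²·m²·s⁻⁴) · m⁻¹ · kg⁻¹ · s⁻¹ · s² = m⁻¹·s⁻¹·A².
Left is m⁻¹·A²; right is m⁻¹·s⁻¹·A² — different.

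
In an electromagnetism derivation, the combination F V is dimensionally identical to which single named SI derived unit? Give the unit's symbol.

C

F = kg⁻¹·m⁻²·s⁴·A².
V = kg·m²·s⁻³·A⁻¹.
Combining: F·V = (kg⁻¹·m⁻²·s⁴·A²) · (kg·m²·s⁻³·A⁻¹) = s·A.
s·A is the base-SI form of the coulomb.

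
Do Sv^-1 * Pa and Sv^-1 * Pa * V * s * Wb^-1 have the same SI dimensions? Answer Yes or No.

Left side:
  Sv = J/kg (equivalent dose = energy per mass),
      = m²·s⁻².
  So Sv⁻¹ = m⁻²·s².
  Pa = N/m² (pressure = force per area),
      = kg·m⁻¹·s⁻².
  Combining: Sv⁻¹·Pa = (m⁻²·s²) · (kg·m⁻¹·s⁻²) = kg·m⁻³.
Right side:
  Sv = m²·s⁻².
  So Sv⁻¹ = m⁻²·s².
  Pa = kg·m⁻¹·s⁻².
  V = kg·m²·s⁻³·A⁻¹.
  Wb = kg·m²·s⁻²·A⁻¹.
  So Wb⁻¹ = kg⁻¹·m⁻²·s²·A.
  Combining: Sv⁻¹·Pa·V·s·Wb⁻¹ = (m⁻²·s²) · (kg·m⁻¹·s⁻²) · (kg·m²·s⁻³·A⁻¹) · s · (kg⁻¹·m⁻²·s²·A) = kg·m⁻³.
Both reduce to kg·m⁻³.

Yes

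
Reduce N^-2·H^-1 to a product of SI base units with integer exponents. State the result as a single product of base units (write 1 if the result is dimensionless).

kg⁻³·m⁻⁴·s⁶·A²

N = kg·m/s² = kg·m·s⁻² (force = mass × acceleration).
So N⁻² = kg⁻²·m⁻²·s⁴.
H = Wb/A (inductance = flux per current),
    = kg·m²·s⁻²·A⁻².
So H⁻¹ = kg⁻¹·m⁻²·s²·A².
Combining: N⁻²·H⁻¹ = (kg⁻²·m⁻²·s⁴) · (kg⁻¹·m⁻²·s²·A²) = kg⁻³·m⁻⁴·s⁶·A².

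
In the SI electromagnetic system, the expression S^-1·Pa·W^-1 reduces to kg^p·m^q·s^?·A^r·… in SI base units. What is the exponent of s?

S = 1/Ω (conductance is reciprocal resistance),
    = kg⁻¹·m⁻²·s³·A².
So S⁻¹ = kg·m²·s⁻³·A⁻².
Pa = N/m² (pressure = force per area),
    = kg·m⁻¹·s⁻².
W = J/s (power = energy per time),
    = kg·m²·s⁻³.
So W⁻¹ = kg⁻¹·m⁻²·s³.
Combining: S⁻¹·Pa·W⁻¹ = (kg·m²·s⁻³·A⁻²) · (kg·m⁻¹·s⁻²) · (kg⁻¹·m⁻²·s³) = kg·m⁻¹·s⁻²·A⁻².
The exponent of s is -2.

-2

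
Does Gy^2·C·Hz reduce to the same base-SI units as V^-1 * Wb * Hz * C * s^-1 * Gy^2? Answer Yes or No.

Left side:
  Gy = m²·s⁻².
  So Gy² = m⁴·s⁻⁴.
  C = s·A.
  Hz = s⁻¹.
  Combining: Gy²·C·Hz = (m⁴·s⁻⁴) · (s·A) · s⁻¹ = m⁴·s⁻⁴·A.
Right side:
  V = kg·m²·s⁻³·A⁻¹.
  So V⁻¹ = kg⁻¹·m⁻²·s³·A.
  Wb = kg·m²·s⁻²·A⁻¹.
  Hz = s⁻¹.
  C = s·A.
  Gy = m²·s⁻².
  So Gy² = m⁴·s⁻⁴.
  Combining: V⁻¹·Wb·Hz·C·s⁻¹·Gy² = (kg⁻¹·m⁻²·s³·A) · (kg·m²·s⁻²·A⁻¹) · s⁻¹ · (s·A) · s⁻¹ · (m⁴·s⁻⁴) = m⁴·s⁻⁴·A.
Both reduce to m⁴·s⁻⁴·A.

Yes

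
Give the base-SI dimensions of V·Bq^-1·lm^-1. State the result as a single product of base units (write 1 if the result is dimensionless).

V = kg·m²·s⁻³·A⁻¹.
Bq = s⁻¹.
So Bq⁻¹ = s.
lm = cd.
So lm⁻¹ = cd⁻¹.
Combining: V·Bq⁻¹·lm⁻¹ = (kg·m²·s⁻³·A⁻¹) · s · cd⁻¹ = kg·m²·s⁻²·A⁻¹·cd⁻¹.

kg·m²·s⁻²·A⁻¹·cd⁻¹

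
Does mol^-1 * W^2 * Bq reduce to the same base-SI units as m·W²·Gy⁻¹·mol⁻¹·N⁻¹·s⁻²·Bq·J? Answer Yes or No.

Left side:
  W = J/s (power = energy per time),
      = kg·m²·s⁻³.
  So W² = kg²·m⁴·s⁻⁶.
  Bq = 1/s = s⁻¹ (activity is decays per second).
  Combining: mol⁻¹·W²·Bq = mol⁻¹ · (kg²·m⁴·s⁻⁶) · s⁻¹ = kg²·m⁴·s⁻⁷·mol⁻¹.
Right side:
  W = J/s (power = energy per time),
      = kg·m²·s⁻³.
  So W² = kg²·m⁴·s⁻⁶.
  Gy = J/kg (absorbed dose = energy per mass),
      = m²·s⁻².
  So Gy⁻¹ = m⁻²·s².
  N = kg·m/s² = kg·m·s⁻² (force = mass × acceleration).
  So N⁻¹ = kg⁻¹·m⁻¹·s².
  Bq = 1/s = s⁻¹ (activity is decays per second).
  J = N·m (work = force × distance),
      = kg·m²·s⁻².
  Combining: m·W²·Gy⁻¹·mol⁻¹·N⁻¹·s⁻²·Bq·J = m · (kg²·m⁴·s⁻⁶) · (m⁻²·s²) · mol⁻¹ · (kg⁻¹·m⁻¹·s²) · s⁻² · s⁻¹ · (kg·m²·s⁻²) = kg²·m⁴·s⁻⁷·mol⁻¹.
Both reduce to kg²·m⁴·s⁻⁷·mol⁻¹.

Yes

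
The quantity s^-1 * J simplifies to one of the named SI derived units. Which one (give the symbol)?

J = kg·m²·s⁻².
Combining: s⁻¹·J = s⁻¹ · (kg·m²·s⁻²) = kg·m²·s⁻³.
kg·m²·s⁻³ is the base-SI form of the watt.

W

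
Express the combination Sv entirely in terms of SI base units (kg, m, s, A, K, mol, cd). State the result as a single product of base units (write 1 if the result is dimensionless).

m²·s⁻²

Sv = m²·s⁻².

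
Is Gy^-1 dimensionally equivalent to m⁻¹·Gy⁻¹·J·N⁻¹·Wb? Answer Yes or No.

No

Left side:
  Gy = m²·s⁻².
  So Gy⁻¹ = m⁻²·s².
Right side:
  Gy = J/kg (absorbed dose = energy per mass),
      = m²·s⁻².
  So Gy⁻¹ = m⁻²·s².
  J = N·m (work = force × distance),
      = kg·m²·s⁻².
  N = kg·m/s² = kg·m·s⁻² (force = mass × acceleration).
  So N⁻¹ = kg⁻¹·m⁻¹·s².
  Wb = V·s (flux: a volt is a weber per second),
      = kg·m²·s⁻²·A⁻¹.
  Combining: m⁻¹·Gy⁻¹·J·N⁻¹·Wb = m⁻¹ · (m⁻²·s²) · (kg·m²·s⁻²) · (kg⁻¹·m⁻¹·s²) · (kg·m²·s⁻²·A⁻¹) = kg·A⁻¹.
Left is m⁻²·s²; right is kg·A⁻¹ — different.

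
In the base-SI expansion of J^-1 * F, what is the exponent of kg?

-2

J = N·m (work = force × distance),
    = kg·m²·s⁻².
So J⁻¹ = kg⁻¹·m⁻²·s².
F = C/V (capacitance = charge per voltage),
    = A·s/(kg·m²·s⁻³·A⁻¹) (substituting C and V),
    = kg⁻¹·m⁻²·s⁴·A².
Combining: J⁻¹·F = (kg⁻¹·m⁻²·s²) · (kg⁻¹·m⁻²·s⁴·A²) = kg⁻²·m⁻⁴·s⁶·A².
The exponent of kg is -2.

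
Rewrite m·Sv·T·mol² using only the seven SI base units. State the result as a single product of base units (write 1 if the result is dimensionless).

kg·m³·s⁻⁴·A⁻¹·mol²

Sv = J/kg (equivalent dose = energy per mass),
    = m²·s⁻².
T = Wb/m² (flux density = flux per area),
    = kg·s⁻²·A⁻¹.
Combining: m·Sv·T·mol² = m · (m²·s⁻²) · (kg·s⁻²·A⁻¹) · mol² = kg·m³·s⁻⁴·A⁻¹·mol².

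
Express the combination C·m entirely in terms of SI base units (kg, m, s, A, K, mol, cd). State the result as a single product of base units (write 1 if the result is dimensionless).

m·s·A

C = A·s = s·A (charge = current × time).
Combining: C·m = (s·A) · m = m·s·A.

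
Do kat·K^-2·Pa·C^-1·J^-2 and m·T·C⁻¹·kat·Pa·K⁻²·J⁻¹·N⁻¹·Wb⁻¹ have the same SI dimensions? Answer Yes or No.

Left side:
  kat = mol/s = s⁻¹·mol (catalytic activity).
  Pa = N/m² (pressure = force per area),
      = kg·m⁻¹·s⁻².
  C = A·s = s·A (charge = current × time).
  So C⁻¹ = s⁻¹·A⁻¹.
  J = N·m (work = force × distance),
      = kg·m²·s⁻².
  So J⁻² = kg⁻²·m⁻⁴·s⁴.
  Combining: kat·K⁻²·Pa·C⁻¹·J⁻² = (s⁻¹·mol) · K⁻² · (kg·m⁻¹·s⁻²) · (s⁻¹·A⁻¹) · (kg⁻²·m⁻⁴·s⁴) = kg⁻¹·m⁻⁵·A⁻¹·K⁻²·mol.
Right side:
  T = Wb/m² (flux density = flux per area),
      = kg·s⁻²·A⁻¹.
  C = A·s = s·A (charge = current × time).
  So C⁻¹ = s⁻¹·A⁻¹.
  kat = mol/s = s⁻¹·mol (catalytic activity).
  Pa = N/m² (pressure = force per area),
      = kg·m⁻¹·s⁻².
  J = N·m (work = force × distance),
      = kg·m²·s⁻².
  So J⁻¹ = kg⁻¹·m⁻²·s².
  N = kg·m/s² = kg·m·s⁻² (force = mass × acceleration).
  So N⁻¹ = kg⁻¹·m⁻¹·s².
  Wb = V·s (flux: a volt is a weber per second),
      = kg·m²·s⁻²·A⁻¹.
  So Wb⁻¹ = kg⁻¹·m⁻²·s²·A.
  Combining: m·T·C⁻¹·kat·Pa·K⁻²·J⁻¹·N⁻¹·Wb⁻¹ = m · (kg·s⁻²·A⁻¹) · (s⁻¹·A⁻¹) · (s⁻¹·mol) · (kg·m⁻¹·s⁻²) · K⁻² · (kg⁻¹·m⁻²·s²) · (kg⁻¹·m⁻¹·s²) · (kg⁻¹·m⁻²·s²·A) = kg⁻¹·m⁻⁵·A⁻¹·K⁻²·mol.
Both reduce to kg⁻¹·m⁻⁵·A⁻¹·K⁻²·mol.

Yes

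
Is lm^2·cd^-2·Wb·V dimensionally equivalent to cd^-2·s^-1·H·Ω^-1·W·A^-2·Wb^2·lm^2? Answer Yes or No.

Left side:
  lm = cd·sr = cd (luminous flux; sr is dimensionless).
  So lm² = cd².
  Wb = V·s (flux: a volt is a weber per second),
      = kg·m²·s⁻²·A⁻¹.
  V = W/A (potential = power per current),
      = kg·m²·s⁻³·A⁻¹.
  Combining: lm²·cd⁻²·Wb·V = cd² · cd⁻² · (kg·m²·s⁻²·A⁻¹) · (kg·m²·s⁻³·A⁻¹) = kg²·m⁴·s⁻⁵·A⁻².
Right side:
  H = Wb/A (inductance = flux per current),
      = kg·m²·s⁻²·A⁻².
  Ω = V/A (resistance = voltage per current),
      = kg·m²·s⁻³·A⁻².
  So Ω⁻¹ = kg⁻¹·m⁻²·s³·A².
  W = J/s (power = energy per time),
      = kg·m²·s⁻³.
  Wb = V·s (flux: a volt is a weber per second),
      = kg·m²·s⁻²·A⁻¹.
  So Wb² = kg²·m⁴·s⁻⁴·A⁻².
  lm = cd·sr = cd (luminous flux; sr is dimensionless).
  So lm² = cd².
  Combining: cd⁻²·s⁻¹·H·Ω⁻¹·W·A⁻²·Wb²·lm² = cd⁻² · s⁻¹ · (kg·m²·s⁻²·A⁻²) · (kg⁻¹·m⁻²·s³·A²) · (kg·m²·s⁻³) · A⁻² · (kg²·m⁴·s⁻⁴·A⁻²) · cd² = kg³·m⁶·s⁻⁷·A⁻⁴.
Left is kg²·m⁴·s⁻⁵·A⁻²; right is kg³·m⁶·s⁻⁷·A⁻⁴ — different.

No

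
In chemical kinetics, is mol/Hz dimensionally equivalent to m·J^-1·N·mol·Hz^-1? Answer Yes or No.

Yes

Left side:
  Hz = 1/s = s⁻¹ (frequency is cycles per second).
  So Hz⁻¹ = s.
  Combining: Hz⁻¹·mol = s · mol = s·mol.
Right side:
  J = kg·m²·s⁻².
  So J⁻¹ = kg⁻¹·m⁻²·s².
  N = kg·m·s⁻².
  Hz = s⁻¹.
  So Hz⁻¹ = s.
  Combining: m·J⁻¹·N·mol·Hz⁻¹ = m · (kg⁻¹·m⁻²·s²) · (kg·m·s⁻²) · mol · s = s·mol.
Both reduce to s·mol.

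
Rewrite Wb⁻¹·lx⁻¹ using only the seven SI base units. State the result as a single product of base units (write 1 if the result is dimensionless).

Wb = kg·m²·s⁻²·A⁻¹.
So Wb⁻¹ = kg⁻¹·m⁻²·s²·A.
lx = m⁻²·cd.
So lx⁻¹ = m²·cd⁻¹.
Combining: Wb⁻¹·lx⁻¹ = (kg⁻¹·m⁻²·s²·A) · (m²·cd⁻¹) = kg⁻¹·s²·A·cd⁻¹.

kg⁻¹·s²·A·cd⁻¹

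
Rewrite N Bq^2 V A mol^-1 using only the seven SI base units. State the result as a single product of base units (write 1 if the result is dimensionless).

N = kg·m·s⁻².
Bq = s⁻¹.
So Bq² = s⁻².
V = kg·m²·s⁻³·A⁻¹.
Combining: N·Bq²·V·A·mol⁻¹ = (kg·m·s⁻²) · s⁻² · (kg·m²·s⁻³·A⁻¹) · A · mol⁻¹ = kg²·m³·s⁻⁷·mol⁻¹.

kg²·m³·s⁻⁷·mol⁻¹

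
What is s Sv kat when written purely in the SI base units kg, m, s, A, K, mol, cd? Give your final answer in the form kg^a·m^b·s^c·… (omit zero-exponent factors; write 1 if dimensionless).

Sv = J/kg (equivalent dose = energy per mass),
    = m²·s⁻².
kat = mol/s = s⁻¹·mol (catalytic activity).
Combining: s·Sv·kat = s · (m²·s⁻²) · (s⁻¹·mol) = m²·s⁻²·mol.

m²·s⁻²·mol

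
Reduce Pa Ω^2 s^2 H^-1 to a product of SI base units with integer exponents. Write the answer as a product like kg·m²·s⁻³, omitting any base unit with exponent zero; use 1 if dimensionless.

Pa = kg·m⁻¹·s⁻².
Ω = kg·m²·s⁻³·A⁻².
So Ω² = kg²·m⁴·s⁻⁶·A⁻⁴.
H = kg·m²·s⁻²·A⁻².
So H⁻¹ = kg⁻¹·m⁻²·s²·A².
Combining: Pa·Ω²·s²·H⁻¹ = (kg·m⁻¹·s⁻²) · (kg²·m⁴·s⁻⁶·A⁻⁴) · s² · (kg⁻¹·m⁻²·s²·A²) = kg²·m·s⁻⁴·A⁻².

kg²·m·s⁻⁴·A⁻²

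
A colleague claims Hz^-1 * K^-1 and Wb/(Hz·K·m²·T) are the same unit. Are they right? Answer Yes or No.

Left side:
  Hz = 1/s = s⁻¹ (frequency is cycles per second).
  So Hz⁻¹ = s.
  Combining: Hz⁻¹·K⁻¹ = s · K⁻¹ = s·K⁻¹.
Right side:
  Hz = 1/s = s⁻¹ (frequency is cycles per second).
  So Hz⁻¹ = s.
  Wb = V·s (flux: a volt is a weber per second),
      = kg·m²·s⁻²·A⁻¹.
  T = Wb/m² (flux density = flux per area),
      = kg·s⁻²·A⁻¹.
  So T⁻¹ = kg⁻¹·s²·A.
  Combining: Hz⁻¹·Wb·K⁻¹·m⁻²·T⁻¹ = s · (kg·m²·s⁻²·A⁻¹) · K⁻¹ · m⁻² · (kg⁻¹·s²·A) = s·K⁻¹.
Both reduce to s·K⁻¹.

Yes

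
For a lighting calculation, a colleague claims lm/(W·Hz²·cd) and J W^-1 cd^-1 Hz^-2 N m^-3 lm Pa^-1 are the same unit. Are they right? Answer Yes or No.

Left side:
  W = J/s (power = energy per time),
      = kg·m²·s⁻³.
  So W⁻¹ = kg⁻¹·m⁻²·s³.
  lm = cd·sr = cd (luminous flux; sr is dimensionless).
  Hz = 1/s = s⁻¹ (frequency is cycles per second).
  So Hz⁻² = s².
  Combining: W⁻¹·lm·Hz⁻²·cd⁻¹ = (kg⁻¹·m⁻²·s³) · cd · s² · cd⁻¹ = kg⁻¹·m⁻²·s⁵.
Right side:
  J = N·m (work = force × distance),
      = kg·m²·s⁻².
  W = J/s (power = energy per time),
      = kg·m²·s⁻³.
  So W⁻¹ = kg⁻¹·m⁻²·s³.
  Hz = 1/s = s⁻¹ (frequency is cycles per second).
  So Hz⁻² = s².
  N = kg·m/s² = kg·m·s⁻² (force = mass × acceleration).
  lm = cd·sr = cd (luminous flux; sr is dimensionless).
  Pa = N/m² (pressure = force per area),
      = kg·m⁻¹·s⁻².
  So Pa⁻¹ = kg⁻¹·m·s².
  Combining: J·W⁻¹·cd⁻¹·Hz⁻²·N·m⁻³·lm·Pa⁻¹ = (kg·m²·s⁻²) · (kg⁻¹·m⁻²·s³) · cd⁻¹ · s² · (kg·m·s⁻²) · m⁻³ · cd · (kg⁻¹·m·s²) = m⁻¹·s³.
Left is kg⁻¹·m⁻²·s⁵; right is m⁻¹·s³ — different.

No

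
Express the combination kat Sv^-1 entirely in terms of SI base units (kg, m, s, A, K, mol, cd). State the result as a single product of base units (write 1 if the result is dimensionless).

m⁻²·s·mol

kat = mol/s = s⁻¹·mol (catalytic activity).
Sv = J/kg (equivalent dose = energy per mass),
    = m²·s⁻².
So Sv⁻¹ = m⁻²·s².
Combining: kat·Sv⁻¹ = (s⁻¹·mol) · (m⁻²·s²) = m⁻²·s·mol.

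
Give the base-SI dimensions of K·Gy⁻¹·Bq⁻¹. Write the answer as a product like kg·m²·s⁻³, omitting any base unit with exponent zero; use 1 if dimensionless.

Gy = J/kg (absorbed dose = energy per mass),
    = m²·s⁻².
So Gy⁻¹ = m⁻²·s².
Bq = 1/s = s⁻¹ (activity is decays per second).
So Bq⁻¹ = s.
Combining: K·Gy⁻¹·Bq⁻¹ = K · (m⁻²·s²) · s = m⁻²·s³·K.

m⁻²·s³·K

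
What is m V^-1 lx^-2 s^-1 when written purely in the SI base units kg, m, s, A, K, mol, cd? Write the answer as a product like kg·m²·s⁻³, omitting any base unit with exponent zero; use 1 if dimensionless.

kg⁻¹·m³·s²·A·cd⁻²

V = W/A (potential = power per current),
    = kg·m²·s⁻³·A⁻¹.
So V⁻¹ = kg⁻¹·m⁻²·s³·A.
lx = lm/m² (illuminance = luminous flux per area),
    = m⁻²·cd.
So lx⁻² = m⁴·cd⁻².
Combining: m·V⁻¹·lx⁻²·s⁻¹ = m · (kg⁻¹·m⁻²·s³·A) · (m⁴·cd⁻²) · s⁻¹ = kg⁻¹·m³·s²·A·cd⁻².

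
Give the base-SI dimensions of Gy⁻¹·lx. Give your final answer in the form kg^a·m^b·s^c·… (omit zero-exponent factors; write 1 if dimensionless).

Gy = m²·s⁻².
So Gy⁻¹ = m⁻²·s².
lx = m⁻²·cd.
Combining: Gy⁻¹·lx = (m⁻²·s²) · (m⁻²·cd) = m⁻⁴·s²·cd.

m⁻⁴·s²·cd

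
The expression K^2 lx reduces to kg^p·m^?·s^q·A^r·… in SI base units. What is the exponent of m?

lx = lm/m² (illuminance = luminous flux per area),
    = m⁻²·cd.
Combining: K²·lx = K² · (m⁻²·cd) = m⁻²·K²·cd.
The exponent of m is -2.

-2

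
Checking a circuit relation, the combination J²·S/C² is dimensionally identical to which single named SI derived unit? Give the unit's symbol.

W

C = A·s = s·A (charge = current × time).
So C⁻² = s⁻²·A⁻².
J = N·m (work = force × distance),
    = kg·m²·s⁻².
So J² = kg²·m⁴·s⁻⁴.
S = 1/Ω (conductance is reciprocal resistance),
    = kg⁻¹·m⁻²·s³·A².
Combining: C⁻²·J²·S = (s⁻²·A⁻²) · (kg²·m⁴·s⁻⁴) · (kg⁻¹·m⁻²·s³·A²) = kg·m²·s⁻³.
kg·m²·s⁻³ is the base-SI form of the watt.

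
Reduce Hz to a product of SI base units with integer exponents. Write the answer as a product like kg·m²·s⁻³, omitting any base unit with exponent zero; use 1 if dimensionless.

s⁻¹

Hz = 1/s = s⁻¹ (frequency is cycles per second).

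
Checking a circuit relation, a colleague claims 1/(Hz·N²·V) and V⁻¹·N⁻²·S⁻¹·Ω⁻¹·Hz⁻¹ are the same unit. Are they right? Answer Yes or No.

Left side:
  Hz = 1/s = s⁻¹ (frequency is cycles per second).
  So Hz⁻¹ = s.
  N = kg·m/s² = kg·m·s⁻² (force = mass × acceleration).
  So N⁻² = kg⁻²·m⁻²·s⁴.
  V = W/A (potential = power per current),
      = kg·m²·s⁻³·A⁻¹.
  So V⁻¹ = kg⁻¹·m⁻²·s³·A.
  Combining: Hz⁻¹·N⁻²·V⁻¹ = s · (kg⁻²·m⁻²·s⁴) · (kg⁻¹·m⁻²·s³·A) = kg⁻³·m⁻⁴·s⁸·A.
Right side:
  V = W/A (potential = power per current),
      = kg·m²·s⁻³·A⁻¹.
  So V⁻¹ = kg⁻¹·m⁻²·s³·A.
  N = kg·m/s² = kg·m·s⁻² (force = mass × acceleration).
  So N⁻² = kg⁻²·m⁻²·s⁴.
  S = 1/Ω (conductance is reciprocal resistance),
      = kg⁻¹·m⁻²·s³·A².
  So S⁻¹ = kg·m²·s⁻³·A⁻².
  Ω = V/A (resistance = voltage per current),
      = kg·m²·s⁻³·A⁻².
  So Ω⁻¹ = kg⁻¹·m⁻²·s³·A².
  Hz = 1/s = s⁻¹ (frequency is cycles per second).
  So Hz⁻¹ = s.
  Combining: V⁻¹·N⁻²·S⁻¹·Ω⁻¹·Hz⁻¹ = (kg⁻¹·m⁻²·s³·A) · (kg⁻²·m⁻²·s⁴) · (kg·m²·s⁻³·A⁻²) · (kg⁻¹·m⁻²·s³·A²) · s = kg⁻³·m⁻⁴·s⁸·A.
Both reduce to kg⁻³·m⁻⁴·s⁸·A.

Yes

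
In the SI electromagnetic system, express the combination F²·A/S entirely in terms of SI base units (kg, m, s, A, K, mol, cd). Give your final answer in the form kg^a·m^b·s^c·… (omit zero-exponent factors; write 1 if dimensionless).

kg⁻¹·m⁻²·s⁵·A³

F = kg⁻¹·m⁻²·s⁴·A².
So F² = kg⁻²·m⁻⁴·s⁸·A⁴.
S = kg⁻¹·m⁻²·s³·A².
So S⁻¹ = kg·m²·s⁻³·A⁻².
Combining: F²·S⁻¹·A = (kg⁻²·m⁻⁴·s⁸·A⁴) · (kg·m²·s⁻³·A⁻²) · A = kg⁻¹·m⁻²·s⁵·A³.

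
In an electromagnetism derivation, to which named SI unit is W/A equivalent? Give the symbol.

W = J/s (power = energy per time),
    = kg·m²·s⁻³.
Combining: W·A⁻¹ = (kg·m²·s⁻³) · A⁻¹ = kg·m²·s⁻³·A⁻¹.
kg·m²·s⁻³·A⁻¹ is the base-SI form of the volt.

V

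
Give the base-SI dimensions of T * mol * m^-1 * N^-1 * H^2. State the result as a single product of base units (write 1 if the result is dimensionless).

kg²·m²·s⁻⁴·A⁻⁵·mol

T = kg·s⁻²·A⁻¹.
N = kg·m·s⁻².
So N⁻¹ = kg⁻¹·m⁻¹·s².
H = kg·m²·s⁻²·A⁻².
So H² = kg²·m⁴·s⁻⁴·A⁻⁴.
Combining: T·mol·m⁻¹·N⁻¹·H² = (kg·s⁻²·A⁻¹) · mol · m⁻¹ · (kg⁻¹·m⁻¹·s²) · (kg²·m⁴·s⁻⁴·A⁻⁴) = kg²·m²·s⁻⁴·A⁻⁵·mol.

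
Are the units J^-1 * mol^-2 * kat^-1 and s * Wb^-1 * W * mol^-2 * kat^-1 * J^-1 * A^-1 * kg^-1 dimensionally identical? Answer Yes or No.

Left side:
  J = kg·m²·s⁻².
  So J⁻¹ = kg⁻¹·m⁻²·s².
  kat = s⁻¹·mol.
  So kat⁻¹ = s·mol⁻¹.
  Combining: J⁻¹·mol⁻²·kat⁻¹ = (kg⁻¹·m⁻²·s²) · mol⁻² · (s·mol⁻¹) = kg⁻¹·m⁻²·s³·mol⁻³.
Right side:
  Wb = kg·m²·s⁻²·A⁻¹.
  So Wb⁻¹ = kg⁻¹·m⁻²·s²·A.
  W = kg·m²·s⁻³.
  kat = s⁻¹·mol.
  So kat⁻¹ = s·mol⁻¹.
  J = kg·m²·s⁻².
  So J⁻¹ = kg⁻¹·m⁻²·s².
  Combining: s·Wb⁻¹·W·mol⁻²·kat⁻¹·J⁻¹·A⁻¹·kg⁻¹ = s · (kg⁻¹·m⁻²·s²·A) · (kg·m²·s⁻³) · mol⁻² · (s·mol⁻¹) · (kg⁻¹·m⁻²·s²) · A⁻¹ · kg⁻¹ = kg⁻²·m⁻²·s³·mol⁻³.
Left is kg⁻¹·m⁻²·s³·mol⁻³; right is kg⁻²·m⁻²·s³·mol⁻³ — different.

No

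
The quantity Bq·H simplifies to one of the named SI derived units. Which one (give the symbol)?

Ω

Bq = s⁻¹.
H = kg·m²·s⁻²·A⁻².
Combining: Bq·H = s⁻¹ · (kg·m²·s⁻²·A⁻²) = kg·m²·s⁻³·A⁻².
kg·m²·s⁻³·A⁻² is the base-SI form of the ohm.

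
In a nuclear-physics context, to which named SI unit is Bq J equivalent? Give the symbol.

Bq = s⁻¹.
J = kg·m²·s⁻².
Combining: Bq·J = s⁻¹ · (kg·m²·s⁻²) = kg·m²·s⁻³.
kg·m²·s⁻³ is the base-SI form of the watt.

W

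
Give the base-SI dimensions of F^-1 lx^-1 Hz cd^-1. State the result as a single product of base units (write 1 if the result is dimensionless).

kg·m⁴·s⁻⁵·A⁻²·cd⁻²

F = C/V (capacitance = charge per voltage),
    = A·s/(kg·m²·s⁻³·A⁻¹) (substituting C and V),
    = kg⁻¹·m⁻²·s⁴·A².
So F⁻¹ = kg·m²·s⁻⁴·A⁻².
lx = lm/m² (illuminance = luminous flux per area),
    = m⁻²·cd.
So lx⁻¹ = m²·cd⁻¹.
Hz = 1/s = s⁻¹ (frequency is cycles per second).
Combining: F⁻¹·lx⁻¹·Hz·cd⁻¹ = (kg·m²·s⁻⁴·A⁻²) · (m²·cd⁻¹) · s⁻¹ · cd⁻¹ = kg·m⁴·s⁻⁵·A⁻²·cd⁻².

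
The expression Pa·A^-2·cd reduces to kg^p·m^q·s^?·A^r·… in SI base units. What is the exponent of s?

-2

Pa = N/m² (pressure = force per area),
    = kg·m⁻¹·s⁻².
Combining: Pa·A⁻²·cd = (kg·m⁻¹·s⁻²) · A⁻² · cd = kg·m⁻¹·s⁻²·A⁻²·cd.
The exponent of s is -2.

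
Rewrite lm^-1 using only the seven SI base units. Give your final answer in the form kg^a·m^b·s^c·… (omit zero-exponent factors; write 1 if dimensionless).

cd⁻¹

lm = cd·sr = cd (luminous flux; sr is dimensionless).
So lm⁻¹ = cd⁻¹.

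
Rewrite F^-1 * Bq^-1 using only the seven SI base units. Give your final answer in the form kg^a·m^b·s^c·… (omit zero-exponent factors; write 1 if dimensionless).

F = C/V (capacitance = charge per voltage),
    = A·s/(kg·m²·s⁻³·A⁻¹) (substituting C and V),
    = kg⁻¹·m⁻²·s⁴·A².
So F⁻¹ = kg·m²·s⁻⁴·A⁻².
Bq = 1/s = s⁻¹ (activity is decays per second).
So Bq⁻¹ = s.
Combining: F⁻¹·Bq⁻¹ = (kg·m²·s⁻⁴·A⁻²) · s = kg·m²·s⁻³·A⁻².

kg·m²·s⁻³·A⁻²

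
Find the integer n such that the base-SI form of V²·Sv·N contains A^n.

-2

V = kg·m²·s⁻³·A⁻¹.
So V² = kg²·m⁴·s⁻⁶·A⁻².
Sv = m²·s⁻².
N = kg·m·s⁻².
Combining: V²·Sv·N = (kg²·m⁴·s⁻⁶·A⁻²) · (m²·s⁻²) · (kg·m·s⁻²) = kg³·m⁷·s⁻¹⁰·A⁻².
The exponent of A is -2.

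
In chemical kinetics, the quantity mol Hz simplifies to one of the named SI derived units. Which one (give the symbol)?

Hz = 1/s = s⁻¹ (frequency is cycles per second).
Combining: mol·Hz = mol · s⁻¹ = s⁻¹·mol.
s⁻¹·mol is the base-SI form of the katal.

kat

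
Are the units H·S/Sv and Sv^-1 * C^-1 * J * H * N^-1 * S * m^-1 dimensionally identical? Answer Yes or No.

No

Left side:
  H = kg·m²·s⁻²·A⁻².
  Sv = m²·s⁻².
  So Sv⁻¹ = m⁻²·s².
  S = kg⁻¹·m⁻²·s³·A².
  Combining: H·Sv⁻¹·S = (kg·m²·s⁻²·A⁻²) · (m⁻²·s²) · (kg⁻¹·m⁻²·s³·A²) = m⁻²·s³.
Right side:
  Sv = m²·s⁻².
  So Sv⁻¹ = m⁻²·s².
  C = s·A.
  So C⁻¹ = s⁻¹·A⁻¹.
  J = kg·m²·s⁻².
  H = kg·m²·s⁻²·A⁻².
  N = kg·m·s⁻².
  So N⁻¹ = kg⁻¹·m⁻¹·s².
  S = kg⁻¹·m⁻²·s³·A².
  Combining: Sv⁻¹·C⁻¹·J·H·N⁻¹·S·m⁻¹ = (m⁻²·s²) · (s⁻¹·A⁻¹) · (kg·m²·s⁻²) · (kg·m²·s⁻²·A⁻²) · (kg⁻¹·m⁻¹·s²) · (kg⁻¹·m⁻²·s³·A²) · m⁻¹ = m⁻²·s²·A⁻¹.
Left is m⁻²·s³; right is m⁻²·s²·A⁻¹ — different.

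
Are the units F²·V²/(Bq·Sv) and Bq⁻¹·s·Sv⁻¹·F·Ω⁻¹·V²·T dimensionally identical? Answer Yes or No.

No

Left side:
  F = C/V (capacitance = charge per voltage),
      = A·s/(kg·m²·s⁻³·A⁻¹) (substituting C and V),
      = kg⁻¹·m⁻²·s⁴·A².
  So F² = kg⁻²·m⁻⁴·s⁸·A⁴.
  Bq = 1/s = s⁻¹ (activity is decays per second).
  So Bq⁻¹ = s.
  V = W/A (potential = power per current),
      = kg·m²·s⁻³·A⁻¹.
  So V² = kg²·m⁴·s⁻⁶·A⁻².
  Sv = J/kg (equivalent dose = energy per mass),
      = m²·s⁻².
  So Sv⁻¹ = m⁻²·s².
  Combining: F²·Bq⁻¹·V²·Sv⁻¹ = (kg⁻²·m⁻⁴·s⁸·A⁴) · s · (kg²·m⁴·s⁻⁶·A⁻²) · (m⁻²·s²) = m⁻²·s⁵·A².
Right side:
  Bq = 1/s = s⁻¹ (activity is decays per second).
  So Bq⁻¹ = s.
  Sv = J/kg (equivalent dose = energy per mass),
      = m²·s⁻².
  So Sv⁻¹ = m⁻²·s².
  F = C/V (capacitance = charge per voltage),
      = A·s/(kg·m²·s⁻³·A⁻¹) (substituting C and V),
      = kg⁻¹·m⁻²·s⁴·A².
  Ω = V/A (resistance = voltage per current),
      = kg·m²·s⁻³·A⁻².
  So Ω⁻¹ = kg⁻¹·m⁻²·s³·A².
  V = W/A (potential = power per current),
      = kg·m²·s⁻³·A⁻¹.
  So V² = kg²·m⁴·s⁻⁶·A⁻².
  T = Wb/m² (flux density = flux per area),
      = kg·s⁻²·A⁻¹.
  Combining: Bq⁻¹·s·Sv⁻¹·F·Ω⁻¹·V²·T = s · s · (m⁻²·s²) · (kg⁻¹·m⁻²·s⁴·A²) · (kg⁻¹·m⁻²·s³·A²) · (kg²·m⁴·s⁻⁶·A⁻²) · (kg·s⁻²·A⁻¹) = kg·m⁻²·s³·A.
Left is m⁻²·s⁵·A²; right is kg·m⁻²·s³·A — different.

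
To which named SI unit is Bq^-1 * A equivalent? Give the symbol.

C

Bq = 1/s = s⁻¹ (activity is decays per second).
So Bq⁻¹ = s.
Combining: Bq⁻¹·A = s · A = s·A.
s·A is the base-SI form of the coulomb.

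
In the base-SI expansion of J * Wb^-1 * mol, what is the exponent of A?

J = N·m (work = force × distance),
    = kg·m²·s⁻².
Wb = V·s (flux: a volt is a weber per second),
    = kg·m²·s⁻²·A⁻¹.
So Wb⁻¹ = kg⁻¹·m⁻²·s²·A.
Combining: J·Wb⁻¹·mol = (kg·m²·s⁻²) · (kg⁻¹·m⁻²·s²·A) · mol = A·mol.
The exponent of A is 1.

1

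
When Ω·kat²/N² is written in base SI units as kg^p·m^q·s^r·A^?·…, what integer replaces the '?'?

-2

Ω = V/A (resistance = voltage per current),
    = kg·m²·s⁻³·A⁻².
kat = mol/s = s⁻¹·mol (catalytic activity).
So kat² = s⁻²·mol².
N = kg·m/s² = kg·m·s⁻² (force = mass × acceleration).
So N⁻² = kg⁻²·m⁻²·s⁴.
Combining: Ω·kat²·N⁻² = (kg·m²·s⁻³·A⁻²) · (s⁻²·mol²) · (kg⁻²·m⁻²·s⁴) = kg⁻¹·s⁻¹·A⁻²·mol².
The exponent of A is -2.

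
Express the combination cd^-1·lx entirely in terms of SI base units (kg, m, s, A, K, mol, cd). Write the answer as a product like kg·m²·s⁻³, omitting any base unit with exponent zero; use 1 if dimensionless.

m⁻²

lx = lm/m² (illuminance = luminous flux per area),
    = m⁻²·cd.
Combining: cd⁻¹·lx = cd⁻¹ · (m⁻²·cd) = m⁻².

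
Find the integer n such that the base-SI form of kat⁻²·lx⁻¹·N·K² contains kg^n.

kat = s⁻¹·mol.
So kat⁻² = s²·mol⁻².
lx = m⁻²·cd.
So lx⁻¹ = m²·cd⁻¹.
N = kg·m·s⁻².
Combining: kat⁻²·lx⁻¹·N·K² = (s²·mol⁻²) · (m²·cd⁻¹) · (kg·m·s⁻²) · K² = kg·m³·K²·mol⁻²·cd⁻¹.
The exponent of kg is 1.

1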